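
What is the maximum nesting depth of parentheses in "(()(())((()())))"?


Input: "(()(())((()())))"
Tracking depth:
  Position 0 '(': depth becomes 1
  Position 1 '(': depth becomes 2
  Position 2 ')': depth becomes 1
  Position 3 '(': depth becomes 2
  Position 4 '(': depth becomes 3
  Position 5 ')': depth becomes 2
  Position 6 ')': depth becomes 1
  Position 7 '(': depth becomes 2
  Position 8 '(': depth becomes 3
  Position 9 '(': depth becomes 4
  Position 10 ')': depth becomes 3
  Position 11 '(': depth becomes 4
  Position 12 ')': depth becomes 3
  Position 13 ')': depth becomes 2
  Position 14 ')': depth becomes 1
  Position 15 ')': depth becomes 0
Maximum depth reached: 4

4


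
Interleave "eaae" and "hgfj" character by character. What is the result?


Interleaving "eaae" and "hgfj":
  Position 0: 'e' from first, 'h' from second => "eh"
  Position 1: 'a' from first, 'g' from second => "ag"
  Position 2: 'a' from first, 'f' from second => "af"
  Position 3: 'e' from first, 'j' from second => "ej"
Result: ehagafej

ehagafej


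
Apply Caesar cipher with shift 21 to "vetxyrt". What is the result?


Caesar cipher: shift "vetxyrt" by 21
  'v' (pos 21) + 21 = pos 16 = 'q'
  'e' (pos 4) + 21 = pos 25 = 'z'
  't' (pos 19) + 21 = pos 14 = 'o'
  'x' (pos 23) + 21 = pos 18 = 's'
  'y' (pos 24) + 21 = pos 19 = 't'
  'r' (pos 17) + 21 = pos 12 = 'm'
  't' (pos 19) + 21 = pos 14 = 'o'
Result: qzostmo

qzostmo


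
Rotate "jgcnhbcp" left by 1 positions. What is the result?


Input: "jgcnhbcp", rotate left by 1
First 1 characters: "j"
Remaining characters: "gcnhbcp"
Concatenate remaining + first: "gcnhbcp" + "j" = "gcnhbcpj"

gcnhbcpj


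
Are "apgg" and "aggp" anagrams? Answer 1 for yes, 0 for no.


Strings: "apgg", "aggp"
Sorted first:  aggp
Sorted second: aggp
Sorted forms match => anagrams

1


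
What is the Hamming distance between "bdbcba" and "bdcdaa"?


Comparing "bdbcba" and "bdcdaa" position by position:
  Position 0: 'b' vs 'b' => same
  Position 1: 'd' vs 'd' => same
  Position 2: 'b' vs 'c' => differ
  Position 3: 'c' vs 'd' => differ
  Position 4: 'b' vs 'a' => differ
  Position 5: 'a' vs 'a' => same
Total differences (Hamming distance): 3

3


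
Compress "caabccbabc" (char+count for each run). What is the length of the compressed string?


Input: caabccbabc
Runs:
  'c' x 1 => "c1"
  'a' x 2 => "a2"
  'b' x 1 => "b1"
  'c' x 2 => "c2"
  'b' x 1 => "b1"
  'a' x 1 => "a1"
  'b' x 1 => "b1"
  'c' x 1 => "c1"
Compressed: "c1a2b1c2b1a1b1c1"
Compressed length: 16

16


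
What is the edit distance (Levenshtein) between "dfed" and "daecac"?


Computing edit distance: "dfed" -> "daecac"
DP table:
           d    a    e    c    a    c
      0    1    2    3    4    5    6
  d   1    0    1    2    3    4    5
  f   2    1    1    2    3    4    5
  e   3    2    2    1    2    3    4
  d   4    3    3    2    2    3    4
Edit distance = dp[4][6] = 4

4


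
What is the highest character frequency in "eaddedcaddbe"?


Input: eaddedcaddbe
Character counts:
  'a': 2
  'b': 1
  'c': 1
  'd': 5
  'e': 3
Maximum frequency: 5

5


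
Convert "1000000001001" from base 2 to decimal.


Input: "1000000001001" in base 2
Positional expansion:
  Digit '1' (value 1) x 2^12 = 4096
  Digit '0' (value 0) x 2^11 = 0
  Digit '0' (value 0) x 2^10 = 0
  Digit '0' (value 0) x 2^9 = 0
  Digit '0' (value 0) x 2^8 = 0
  Digit '0' (value 0) x 2^7 = 0
  Digit '0' (value 0) x 2^6 = 0
  Digit '0' (value 0) x 2^5 = 0
  Digit '0' (value 0) x 2^4 = 0
  Digit '1' (value 1) x 2^3 = 8
  Digit '0' (value 0) x 2^2 = 0
  Digit '0' (value 0) x 2^1 = 0
  Digit '1' (value 1) x 2^0 = 1
Sum = 4105

4105


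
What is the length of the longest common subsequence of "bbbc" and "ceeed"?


LCS of "bbbc" and "ceeed"
DP table:
           c    e    e    e    d
      0    0    0    0    0    0
  b   0    0    0    0    0    0
  b   0    0    0    0    0    0
  b   0    0    0    0    0    0
  c   0    1    1    1    1    1
LCS length = dp[4][5] = 1

1


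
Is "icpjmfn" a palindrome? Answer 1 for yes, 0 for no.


Input: icpjmfn
Reversed: nfmjpci
  Compare pos 0 ('i') with pos 6 ('n'): MISMATCH
  Compare pos 1 ('c') with pos 5 ('f'): MISMATCH
  Compare pos 2 ('p') with pos 4 ('m'): MISMATCH
Result: not a palindrome

0


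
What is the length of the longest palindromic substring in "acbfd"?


Input: "acbfd"
Checking substrings for palindromes:
  No multi-char palindromic substrings found
Longest palindromic substring: "a" with length 1

1


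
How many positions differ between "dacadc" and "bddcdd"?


Comparing "dacadc" and "bddcdd" position by position:
  Position 0: 'd' vs 'b' => DIFFER
  Position 1: 'a' vs 'd' => DIFFER
  Position 2: 'c' vs 'd' => DIFFER
  Position 3: 'a' vs 'c' => DIFFER
  Position 4: 'd' vs 'd' => same
  Position 5: 'c' vs 'd' => DIFFER
Positions that differ: 5

5


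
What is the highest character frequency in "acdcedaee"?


Input: acdcedaee
Character counts:
  'a': 2
  'c': 2
  'd': 2
  'e': 3
Maximum frequency: 3

3


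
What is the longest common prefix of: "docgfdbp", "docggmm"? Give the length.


Words: docgfdbp, docggmm
  Position 0: all 'd' => match
  Position 1: all 'o' => match
  Position 2: all 'c' => match
  Position 3: all 'g' => match
  Position 4: ('f', 'g') => mismatch, stop
LCP = "docg" (length 4)

4


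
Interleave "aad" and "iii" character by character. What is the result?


Interleaving "aad" and "iii":
  Position 0: 'a' from first, 'i' from second => "ai"
  Position 1: 'a' from first, 'i' from second => "ai"
  Position 2: 'd' from first, 'i' from second => "di"
Result: aiaidi

aiaidi


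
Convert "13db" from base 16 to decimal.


Input: "13db" in base 16
Positional expansion:
  Digit '1' (value 1) x 16^3 = 4096
  Digit '3' (value 3) x 16^2 = 768
  Digit 'd' (value 13) x 16^1 = 208
  Digit 'b' (value 11) x 16^0 = 11
Sum = 5083

5083


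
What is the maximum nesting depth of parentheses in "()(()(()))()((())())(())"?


Input: "()(()(()))()((())())(())"
Tracking depth:
  Position 0 '(': depth becomes 1
  Position 1 ')': depth becomes 0
  Position 2 '(': depth becomes 1
  Position 3 '(': depth becomes 2
  Position 4 ')': depth becomes 1
  Position 5 '(': depth becomes 2
  Position 6 '(': depth becomes 3
  Position 7 ')': depth becomes 2
  Position 8 ')': depth becomes 1
  Position 9 ')': depth becomes 0
  Position 10 '(': depth becomes 1
  Position 11 ')': depth becomes 0
  Position 12 '(': depth becomes 1
  Position 13 '(': depth becomes 2
  Position 14 '(': depth becomes 3
  Position 15 ')': depth becomes 2
  Position 16 ')': depth becomes 1
  Position 17 '(': depth becomes 2
  Position 18 ')': depth becomes 1
  Position 19 ')': depth becomes 0
  Position 20 '(': depth becomes 1
  Position 21 '(': depth becomes 2
  Position 22 ')': depth becomes 1
  Position 23 ')': depth becomes 0
Maximum depth reached: 3

3


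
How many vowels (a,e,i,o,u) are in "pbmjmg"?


Input: pbmjmg
Checking each character:
  'p' at position 0: consonant
  'b' at position 1: consonant
  'm' at position 2: consonant
  'j' at position 3: consonant
  'm' at position 4: consonant
  'g' at position 5: consonant
Total vowels: 0

0


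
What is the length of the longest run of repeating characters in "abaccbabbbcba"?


Input: "abaccbabbbcba"
Scanning for longest run:
  Position 1 ('b'): new char, reset run to 1
  Position 2 ('a'): new char, reset run to 1
  Position 3 ('c'): new char, reset run to 1
  Position 4 ('c'): continues run of 'c', length=2
  Position 5 ('b'): new char, reset run to 1
  Position 6 ('a'): new char, reset run to 1
  Position 7 ('b'): new char, reset run to 1
  Position 8 ('b'): continues run of 'b', length=2
  Position 9 ('b'): continues run of 'b', length=3
  Position 10 ('c'): new char, reset run to 1
  Position 11 ('b'): new char, reset run to 1
  Position 12 ('a'): new char, reset run to 1
Longest run: 'b' with length 3

3


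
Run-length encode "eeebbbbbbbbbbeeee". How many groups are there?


Input: eeebbbbbbbbbbeeee
Scanning for consecutive runs:
  Group 1: 'e' x 3 (positions 0-2)
  Group 2: 'b' x 10 (positions 3-12)
  Group 3: 'e' x 4 (positions 13-16)
Total groups: 3

3


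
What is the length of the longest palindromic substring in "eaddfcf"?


Input: "eaddfcf"
Checking substrings for palindromes:
  [4:7] "fcf" (len 3) => palindrome
  [2:4] "dd" (len 2) => palindrome
Longest palindromic substring: "fcf" with length 3

3


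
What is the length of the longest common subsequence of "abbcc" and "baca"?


LCS of "abbcc" and "baca"
DP table:
           b    a    c    a
      0    0    0    0    0
  a   0    0    1    1    1
  b   0    1    1    1    1
  b   0    1    1    1    1
  c   0    1    1    2    2
  c   0    1    1    2    2
LCS length = dp[5][4] = 2

2


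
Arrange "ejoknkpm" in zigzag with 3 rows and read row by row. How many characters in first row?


Zigzag "ejoknkpm" into 3 rows:
Placing characters:
  'e' => row 0
  'j' => row 1
  'o' => row 2
  'k' => row 1
  'n' => row 0
  'k' => row 1
  'p' => row 2
  'm' => row 1
Rows:
  Row 0: "en"
  Row 1: "jkkm"
  Row 2: "op"
First row length: 2

2


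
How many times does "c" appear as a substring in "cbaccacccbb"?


Searching for "c" in "cbaccacccbb"
Scanning each position:
  Position 0: "c" => MATCH
  Position 1: "b" => no
  Position 2: "a" => no
  Position 3: "c" => MATCH
  Position 4: "c" => MATCH
  Position 5: "a" => no
  Position 6: "c" => MATCH
  Position 7: "c" => MATCH
  Position 8: "c" => MATCH
  Position 9: "b" => no
  Position 10: "b" => no
Total occurrences: 6

6


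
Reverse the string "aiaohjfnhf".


Input: aiaohjfnhf
Reading characters right to left:
  Position 9: 'f'
  Position 8: 'h'
  Position 7: 'n'
  Position 6: 'f'
  Position 5: 'j'
  Position 4: 'h'
  Position 3: 'o'
  Position 2: 'a'
  Position 1: 'i'
  Position 0: 'a'
Reversed: fhnfjhoaia

fhnfjhoaia


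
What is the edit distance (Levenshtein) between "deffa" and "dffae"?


Computing edit distance: "deffa" -> "dffae"
DP table:
           d    f    f    a    e
      0    1    2    3    4    5
  d   1    0    1    2    3    4
  e   2    1    1    2    3    3
  f   3    2    1    1    2    3
  f   4    3    2    1    2    3
  a   5    4    3    2    1    2
Edit distance = dp[5][5] = 2

2


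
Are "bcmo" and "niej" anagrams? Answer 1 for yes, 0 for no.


Strings: "bcmo", "niej"
Sorted first:  bcmo
Sorted second: eijn
Differ at position 0: 'b' vs 'e' => not anagrams

0


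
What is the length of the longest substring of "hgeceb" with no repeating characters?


Input: "hgeceb"
Sliding window (track last position of each char):
  Position 0 ('h'): window [0,0] length 1 -- new best
  Position 1 ('g'): window [0,1] length 2 -- new best
  Position 2 ('e'): window [0,2] length 3 -- new best
  Position 3 ('c'): window [0,3] length 4 -- new best
  Position 4 ('e'): repeat (last at 2), move window start to 3
  Position 4 ('e'): window [3,4] length 2
  Position 5 ('b'): window [3,5] length 3
Longest substring with no repeats: "hgec" with length 4

4


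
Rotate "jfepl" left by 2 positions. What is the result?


Input: "jfepl", rotate left by 2
First 2 characters: "jf"
Remaining characters: "epl"
Concatenate remaining + first: "epl" + "jf" = "epljf"

epljf


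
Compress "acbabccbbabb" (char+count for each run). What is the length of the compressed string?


Input: acbabccbbabb
Runs:
  'a' x 1 => "a1"
  'c' x 1 => "c1"
  'b' x 1 => "b1"
  'a' x 1 => "a1"
  'b' x 1 => "b1"
  'c' x 2 => "c2"
  'b' x 2 => "b2"
  'a' x 1 => "a1"
  'b' x 2 => "b2"
Compressed: "a1c1b1a1b1c2b2a1b2"
Compressed length: 18

18


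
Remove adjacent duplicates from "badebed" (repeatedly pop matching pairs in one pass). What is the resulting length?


Input: badebed
Stack-based adjacent duplicate removal:
  Read 'b': push. Stack: b
  Read 'a': push. Stack: ba
  Read 'd': push. Stack: bad
  Read 'e': push. Stack: bade
  Read 'b': push. Stack: badeb
  Read 'e': push. Stack: badebe
  Read 'd': push. Stack: badebed
Final stack: "badebed" (length 7)

7


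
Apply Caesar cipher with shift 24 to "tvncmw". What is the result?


Caesar cipher: shift "tvncmw" by 24
  't' (pos 19) + 24 = pos 17 = 'r'
  'v' (pos 21) + 24 = pos 19 = 't'
  'n' (pos 13) + 24 = pos 11 = 'l'
  'c' (pos 2) + 24 = pos 0 = 'a'
  'm' (pos 12) + 24 = pos 10 = 'k'
  'w' (pos 22) + 24 = pos 20 = 'u'
Result: rtlaku

rtlaku


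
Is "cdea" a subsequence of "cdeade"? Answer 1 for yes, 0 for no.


Check if "cdea" is a subsequence of "cdeade"
Greedy scan:
  Position 0 ('c'): matches sub[0] = 'c'
  Position 1 ('d'): matches sub[1] = 'd'
  Position 2 ('e'): matches sub[2] = 'e'
  Position 3 ('a'): matches sub[3] = 'a'
  Position 4 ('d'): no match needed
  Position 5 ('e'): no match needed
All 4 characters matched => is a subsequence

1


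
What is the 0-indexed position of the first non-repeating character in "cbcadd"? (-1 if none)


Input: cbcadd
Character frequencies:
  'a': 1
  'b': 1
  'c': 2
  'd': 2
Scanning left to right for freq == 1:
  Position 0 ('c'): freq=2, skip
  Position 1 ('b'): unique! => answer = 1

1


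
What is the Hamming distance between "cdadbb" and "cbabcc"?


Comparing "cdadbb" and "cbabcc" position by position:
  Position 0: 'c' vs 'c' => same
  Position 1: 'd' vs 'b' => differ
  Position 2: 'a' vs 'a' => same
  Position 3: 'd' vs 'b' => differ
  Position 4: 'b' vs 'c' => differ
  Position 5: 'b' vs 'c' => differ
Total differences (Hamming distance): 4

4


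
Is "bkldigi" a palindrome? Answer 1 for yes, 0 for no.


Input: bkldigi
Reversed: igidlkb
  Compare pos 0 ('b') with pos 6 ('i'): MISMATCH
  Compare pos 1 ('k') with pos 5 ('g'): MISMATCH
  Compare pos 2 ('l') with pos 4 ('i'): MISMATCH
Result: not a palindrome

0


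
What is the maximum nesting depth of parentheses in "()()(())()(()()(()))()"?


Input: "()()(())()(()()(()))()"
Tracking depth:
  Position 0 '(': depth becomes 1
  Position 1 ')': depth becomes 0
  Position 2 '(': depth becomes 1
  Position 3 ')': depth becomes 0
  Position 4 '(': depth becomes 1
  Position 5 '(': depth becomes 2
  Position 6 ')': depth becomes 1
  Position 7 ')': depth becomes 0
  Position 8 '(': depth becomes 1
  Position 9 ')': depth becomes 0
  Position 10 '(': depth becomes 1
  Position 11 '(': depth becomes 2
  Position 12 ')': depth becomes 1
  Position 13 '(': depth becomes 2
  Position 14 ')': depth becomes 1
  Position 15 '(': depth becomes 2
  Position 16 '(': depth becomes 3
  Position 17 ')': depth becomes 2
  Position 18 ')': depth becomes 1
  Position 19 ')': depth becomes 0
  Position 20 '(': depth becomes 1
  Position 21 ')': depth becomes 0
Maximum depth reached: 3

3


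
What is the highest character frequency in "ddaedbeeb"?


Input: ddaedbeeb
Character counts:
  'a': 1
  'b': 2
  'd': 3
  'e': 3
Maximum frequency: 3

3


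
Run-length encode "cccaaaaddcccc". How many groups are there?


Input: cccaaaaddcccc
Scanning for consecutive runs:
  Group 1: 'c' x 3 (positions 0-2)
  Group 2: 'a' x 4 (positions 3-6)
  Group 3: 'd' x 2 (positions 7-8)
  Group 4: 'c' x 4 (positions 9-12)
Total groups: 4

4


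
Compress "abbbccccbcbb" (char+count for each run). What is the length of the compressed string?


Input: abbbccccbcbb
Runs:
  'a' x 1 => "a1"
  'b' x 3 => "b3"
  'c' x 4 => "c4"
  'b' x 1 => "b1"
  'c' x 1 => "c1"
  'b' x 2 => "b2"
Compressed: "a1b3c4b1c1b2"
Compressed length: 12

12


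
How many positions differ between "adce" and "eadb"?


Comparing "adce" and "eadb" position by position:
  Position 0: 'a' vs 'e' => DIFFER
  Position 1: 'd' vs 'a' => DIFFER
  Position 2: 'c' vs 'd' => DIFFER
  Position 3: 'e' vs 'b' => DIFFER
Positions that differ: 4

4


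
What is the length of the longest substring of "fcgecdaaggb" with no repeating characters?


Input: "fcgecdaaggb"
Sliding window (track last position of each char):
  Position 0 ('f'): window [0,0] length 1 -- new best
  Position 1 ('c'): window [0,1] length 2 -- new best
  Position 2 ('g'): window [0,2] length 3 -- new best
  Position 3 ('e'): window [0,3] length 4 -- new best
  Position 4 ('c'): repeat (last at 1), move window start to 2
  Position 4 ('c'): window [2,4] length 3
  Position 5 ('d'): window [2,5] length 4
  Position 6 ('a'): window [2,6] length 5 -- new best
  Position 7 ('a'): repeat (last at 6), move window start to 7
  Position 7 ('a'): window [7,7] length 1
  Position 8 ('g'): window [7,8] length 2
  Position 9 ('g'): repeat (last at 8), move window start to 9
  Position 9 ('g'): window [9,9] length 1
  Position 10 ('b'): window [9,10] length 2
Longest substring with no repeats: "gecda" with length 5

5


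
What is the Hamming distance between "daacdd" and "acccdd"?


Comparing "daacdd" and "acccdd" position by position:
  Position 0: 'd' vs 'a' => differ
  Position 1: 'a' vs 'c' => differ
  Position 2: 'a' vs 'c' => differ
  Position 3: 'c' vs 'c' => same
  Position 4: 'd' vs 'd' => same
  Position 5: 'd' vs 'd' => same
Total differences (Hamming distance): 3

3


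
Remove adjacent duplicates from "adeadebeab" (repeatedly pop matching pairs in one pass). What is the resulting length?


Input: adeadebeab
Stack-based adjacent duplicate removal:
  Read 'a': push. Stack: a
  Read 'd': push. Stack: ad
  Read 'e': push. Stack: ade
  Read 'a': push. Stack: adea
  Read 'd': push. Stack: adead
  Read 'e': push. Stack: adeade
  Read 'b': push. Stack: adeadeb
  Read 'e': push. Stack: adeadebe
  Read 'a': push. Stack: adeadebea
  Read 'b': push. Stack: adeadebeab
Final stack: "adeadebeab" (length 10)

10


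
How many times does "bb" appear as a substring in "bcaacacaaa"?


Searching for "bb" in "bcaacacaaa"
Scanning each position:
  Position 0: "bc" => no
  Position 1: "ca" => no
  Position 2: "aa" => no
  Position 3: "ac" => no
  Position 4: "ca" => no
  Position 5: "ac" => no
  Position 6: "ca" => no
  Position 7: "aa" => no
  Position 8: "aa" => no
Total occurrences: 0

0


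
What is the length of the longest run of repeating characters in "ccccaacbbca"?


Input: "ccccaacbbca"
Scanning for longest run:
  Position 1 ('c'): continues run of 'c', length=2
  Position 2 ('c'): continues run of 'c', length=3
  Position 3 ('c'): continues run of 'c', length=4
  Position 4 ('a'): new char, reset run to 1
  Position 5 ('a'): continues run of 'a', length=2
  Position 6 ('c'): new char, reset run to 1
  Position 7 ('b'): new char, reset run to 1
  Position 8 ('b'): continues run of 'b', length=2
  Position 9 ('c'): new char, reset run to 1
  Position 10 ('a'): new char, reset run to 1
Longest run: 'c' with length 4

4


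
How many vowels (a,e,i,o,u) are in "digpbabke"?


Input: digpbabke
Checking each character:
  'd' at position 0: consonant
  'i' at position 1: vowel (running total: 1)
  'g' at position 2: consonant
  'p' at position 3: consonant
  'b' at position 4: consonant
  'a' at position 5: vowel (running total: 2)
  'b' at position 6: consonant
  'k' at position 7: consonant
  'e' at position 8: vowel (running total: 3)
Total vowels: 3

3


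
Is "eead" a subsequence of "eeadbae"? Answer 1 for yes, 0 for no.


Check if "eead" is a subsequence of "eeadbae"
Greedy scan:
  Position 0 ('e'): matches sub[0] = 'e'
  Position 1 ('e'): matches sub[1] = 'e'
  Position 2 ('a'): matches sub[2] = 'a'
  Position 3 ('d'): matches sub[3] = 'd'
  Position 4 ('b'): no match needed
  Position 5 ('a'): no match needed
  Position 6 ('e'): no match needed
All 4 characters matched => is a subsequence

1


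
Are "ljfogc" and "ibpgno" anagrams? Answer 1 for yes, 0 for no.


Strings: "ljfogc", "ibpgno"
Sorted first:  cfgjlo
Sorted second: bginop
Differ at position 0: 'c' vs 'b' => not anagrams

0


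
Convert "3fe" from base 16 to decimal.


Input: "3fe" in base 16
Positional expansion:
  Digit '3' (value 3) x 16^2 = 768
  Digit 'f' (value 15) x 16^1 = 240
  Digit 'e' (value 14) x 16^0 = 14
Sum = 1022

1022


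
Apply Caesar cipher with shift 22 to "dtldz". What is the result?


Caesar cipher: shift "dtldz" by 22
  'd' (pos 3) + 22 = pos 25 = 'z'
  't' (pos 19) + 22 = pos 15 = 'p'
  'l' (pos 11) + 22 = pos 7 = 'h'
  'd' (pos 3) + 22 = pos 25 = 'z'
  'z' (pos 25) + 22 = pos 21 = 'v'
Result: zphzv

zphzv


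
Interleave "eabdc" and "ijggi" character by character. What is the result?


Interleaving "eabdc" and "ijggi":
  Position 0: 'e' from first, 'i' from second => "ei"
  Position 1: 'a' from first, 'j' from second => "aj"
  Position 2: 'b' from first, 'g' from second => "bg"
  Position 3: 'd' from first, 'g' from second => "dg"
  Position 4: 'c' from first, 'i' from second => "ci"
Result: eiajbgdgci

eiajbgdgci


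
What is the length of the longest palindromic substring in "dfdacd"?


Input: "dfdacd"
Checking substrings for palindromes:
  [0:3] "dfd" (len 3) => palindrome
Longest palindromic substring: "dfd" with length 3

3


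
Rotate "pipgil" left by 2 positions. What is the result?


Input: "pipgil", rotate left by 2
First 2 characters: "pi"
Remaining characters: "pgil"
Concatenate remaining + first: "pgil" + "pi" = "pgilpi"

pgilpi


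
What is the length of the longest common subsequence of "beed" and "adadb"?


LCS of "beed" and "adadb"
DP table:
           a    d    a    d    b
      0    0    0    0    0    0
  b   0    0    0    0    0    1
  e   0    0    0    0    0    1
  e   0    0    0    0    0    1
  d   0    0    1    1    1    1
LCS length = dp[4][5] = 1

1


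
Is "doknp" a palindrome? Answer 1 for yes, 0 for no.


Input: doknp
Reversed: pnkod
  Compare pos 0 ('d') with pos 4 ('p'): MISMATCH
  Compare pos 1 ('o') with pos 3 ('n'): MISMATCH
Result: not a palindrome

0


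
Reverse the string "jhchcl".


Input: jhchcl
Reading characters right to left:
  Position 5: 'l'
  Position 4: 'c'
  Position 3: 'h'
  Position 2: 'c'
  Position 1: 'h'
  Position 0: 'j'
Reversed: lchchj

lchchj


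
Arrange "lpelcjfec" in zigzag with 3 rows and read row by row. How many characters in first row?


Zigzag "lpelcjfec" into 3 rows:
Placing characters:
  'l' => row 0
  'p' => row 1
  'e' => row 2
  'l' => row 1
  'c' => row 0
  'j' => row 1
  'f' => row 2
  'e' => row 1
  'c' => row 0
Rows:
  Row 0: "lcc"
  Row 1: "plje"
  Row 2: "ef"
First row length: 3

3


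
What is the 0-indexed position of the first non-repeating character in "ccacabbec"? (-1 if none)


Input: ccacabbec
Character frequencies:
  'a': 2
  'b': 2
  'c': 4
  'e': 1
Scanning left to right for freq == 1:
  Position 0 ('c'): freq=4, skip
  Position 1 ('c'): freq=4, skip
  Position 2 ('a'): freq=2, skip
  Position 3 ('c'): freq=4, skip
  Position 4 ('a'): freq=2, skip
  Position 5 ('b'): freq=2, skip
  Position 6 ('b'): freq=2, skip
  Position 7 ('e'): unique! => answer = 7

7


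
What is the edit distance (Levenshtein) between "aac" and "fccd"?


Computing edit distance: "aac" -> "fccd"
DP table:
           f    c    c    d
      0    1    2    3    4
  a   1    1    2    3    4
  a   2    2    2    3    4
  c   3    3    2    2    3
Edit distance = dp[3][4] = 3

3


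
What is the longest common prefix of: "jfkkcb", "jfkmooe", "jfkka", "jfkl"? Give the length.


Words: jfkkcb, jfkmooe, jfkka, jfkl
  Position 0: all 'j' => match
  Position 1: all 'f' => match
  Position 2: all 'k' => match
  Position 3: ('k', 'm', 'k', 'l') => mismatch, stop
LCP = "jfk" (length 3)

3


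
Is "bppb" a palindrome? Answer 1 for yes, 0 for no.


Input: bppb
Reversed: bppb
  Compare pos 0 ('b') with pos 3 ('b'): match
  Compare pos 1 ('p') with pos 2 ('p'): match
Result: palindrome

1


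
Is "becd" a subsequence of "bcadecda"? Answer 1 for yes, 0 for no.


Check if "becd" is a subsequence of "bcadecda"
Greedy scan:
  Position 0 ('b'): matches sub[0] = 'b'
  Position 1 ('c'): no match needed
  Position 2 ('a'): no match needed
  Position 3 ('d'): no match needed
  Position 4 ('e'): matches sub[1] = 'e'
  Position 5 ('c'): matches sub[2] = 'c'
  Position 6 ('d'): matches sub[3] = 'd'
  Position 7 ('a'): no match needed
All 4 characters matched => is a subsequence

1


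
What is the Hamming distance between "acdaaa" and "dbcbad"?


Comparing "acdaaa" and "dbcbad" position by position:
  Position 0: 'a' vs 'd' => differ
  Position 1: 'c' vs 'b' => differ
  Position 2: 'd' vs 'c' => differ
  Position 3: 'a' vs 'b' => differ
  Position 4: 'a' vs 'a' => same
  Position 5: 'a' vs 'd' => differ
Total differences (Hamming distance): 5

5


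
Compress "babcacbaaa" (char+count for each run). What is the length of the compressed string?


Input: babcacbaaa
Runs:
  'b' x 1 => "b1"
  'a' x 1 => "a1"
  'b' x 1 => "b1"
  'c' x 1 => "c1"
  'a' x 1 => "a1"
  'c' x 1 => "c1"
  'b' x 1 => "b1"
  'a' x 3 => "a3"
Compressed: "b1a1b1c1a1c1b1a3"
Compressed length: 16

16


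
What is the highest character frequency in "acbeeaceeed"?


Input: acbeeaceeed
Character counts:
  'a': 2
  'b': 1
  'c': 2
  'd': 1
  'e': 5
Maximum frequency: 5

5


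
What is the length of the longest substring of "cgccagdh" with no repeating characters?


Input: "cgccagdh"
Sliding window (track last position of each char):
  Position 0 ('c'): window [0,0] length 1 -- new best
  Position 1 ('g'): window [0,1] length 2 -- new best
  Position 2 ('c'): repeat (last at 0), move window start to 1
  Position 2 ('c'): window [1,2] length 2
  Position 3 ('c'): repeat (last at 2), move window start to 3
  Position 3 ('c'): window [3,3] length 1
  Position 4 ('a'): window [3,4] length 2
  Position 5 ('g'): window [3,5] length 3 -- new best
  Position 6 ('d'): window [3,6] length 4 -- new best
  Position 7 ('h'): window [3,7] length 5 -- new best
Longest substring with no repeats: "cagdh" with length 5

5


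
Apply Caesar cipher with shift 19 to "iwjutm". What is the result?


Caesar cipher: shift "iwjutm" by 19
  'i' (pos 8) + 19 = pos 1 = 'b'
  'w' (pos 22) + 19 = pos 15 = 'p'
  'j' (pos 9) + 19 = pos 2 = 'c'
  'u' (pos 20) + 19 = pos 13 = 'n'
  't' (pos 19) + 19 = pos 12 = 'm'
  'm' (pos 12) + 19 = pos 5 = 'f'
Result: bpcnmf

bpcnmf


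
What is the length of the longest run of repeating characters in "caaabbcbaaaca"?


Input: "caaabbcbaaaca"
Scanning for longest run:
  Position 1 ('a'): new char, reset run to 1
  Position 2 ('a'): continues run of 'a', length=2
  Position 3 ('a'): continues run of 'a', length=3
  Position 4 ('b'): new char, reset run to 1
  Position 5 ('b'): continues run of 'b', length=2
  Position 6 ('c'): new char, reset run to 1
  Position 7 ('b'): new char, reset run to 1
  Position 8 ('a'): new char, reset run to 1
  Position 9 ('a'): continues run of 'a', length=2
  Position 10 ('a'): continues run of 'a', length=3
  Position 11 ('c'): new char, reset run to 1
  Position 12 ('a'): new char, reset run to 1
Longest run: 'a' with length 3

3


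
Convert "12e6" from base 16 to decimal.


Input: "12e6" in base 16
Positional expansion:
  Digit '1' (value 1) x 16^3 = 4096
  Digit '2' (value 2) x 16^2 = 512
  Digit 'e' (value 14) x 16^1 = 224
  Digit '6' (value 6) x 16^0 = 6
Sum = 4838

4838


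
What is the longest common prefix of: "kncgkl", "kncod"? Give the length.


Words: kncgkl, kncod
  Position 0: all 'k' => match
  Position 1: all 'n' => match
  Position 2: all 'c' => match
  Position 3: ('g', 'o') => mismatch, stop
LCP = "knc" (length 3)

3


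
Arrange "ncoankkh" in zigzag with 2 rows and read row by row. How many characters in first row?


Zigzag "ncoankkh" into 2 rows:
Placing characters:
  'n' => row 0
  'c' => row 1
  'o' => row 0
  'a' => row 1
  'n' => row 0
  'k' => row 1
  'k' => row 0
  'h' => row 1
Rows:
  Row 0: "nonk"
  Row 1: "cakh"
First row length: 4

4


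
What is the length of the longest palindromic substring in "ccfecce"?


Input: "ccfecce"
Checking substrings for palindromes:
  [3:7] "ecce" (len 4) => palindrome
  [0:2] "cc" (len 2) => palindrome
  [4:6] "cc" (len 2) => palindrome
Longest palindromic substring: "ecce" with length 4

4


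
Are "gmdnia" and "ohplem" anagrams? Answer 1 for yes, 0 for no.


Strings: "gmdnia", "ohplem"
Sorted first:  adgimn
Sorted second: ehlmop
Differ at position 0: 'a' vs 'e' => not anagrams

0


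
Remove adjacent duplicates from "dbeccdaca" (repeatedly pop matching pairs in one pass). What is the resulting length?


Input: dbeccdaca
Stack-based adjacent duplicate removal:
  Read 'd': push. Stack: d
  Read 'b': push. Stack: db
  Read 'e': push. Stack: dbe
  Read 'c': push. Stack: dbec
  Read 'c': matches stack top 'c' => pop. Stack: dbe
  Read 'd': push. Stack: dbed
  Read 'a': push. Stack: dbeda
  Read 'c': push. Stack: dbedac
  Read 'a': push. Stack: dbedaca
Final stack: "dbedaca" (length 7)

7


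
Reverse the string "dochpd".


Input: dochpd
Reading characters right to left:
  Position 5: 'd'
  Position 4: 'p'
  Position 3: 'h'
  Position 2: 'c'
  Position 1: 'o'
  Position 0: 'd'
Reversed: dphcod

dphcod


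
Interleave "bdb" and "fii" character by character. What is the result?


Interleaving "bdb" and "fii":
  Position 0: 'b' from first, 'f' from second => "bf"
  Position 1: 'd' from first, 'i' from second => "di"
  Position 2: 'b' from first, 'i' from second => "bi"
Result: bfdibi

bfdibi


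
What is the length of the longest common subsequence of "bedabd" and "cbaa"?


LCS of "bedabd" and "cbaa"
DP table:
           c    b    a    a
      0    0    0    0    0
  b   0    0    1    1    1
  e   0    0    1    1    1
  d   0    0    1    1    1
  a   0    0    1    2    2
  b   0    0    1    2    2
  d   0    0    1    2    2
LCS length = dp[6][4] = 2

2


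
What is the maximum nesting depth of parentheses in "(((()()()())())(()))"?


Input: "(((()()()())())(()))"
Tracking depth:
  Position 0 '(': depth becomes 1
  Position 1 '(': depth becomes 2
  Position 2 '(': depth becomes 3
  Position 3 '(': depth becomes 4
  Position 4 ')': depth becomes 3
  Position 5 '(': depth becomes 4
  Position 6 ')': depth becomes 3
  Position 7 '(': depth becomes 4
  Position 8 ')': depth becomes 3
  Position 9 '(': depth becomes 4
  Position 10 ')': depth becomes 3
  Position 11 ')': depth becomes 2
  Position 12 '(': depth becomes 3
  Position 13 ')': depth becomes 2
  Position 14 ')': depth becomes 1
  Position 15 '(': depth becomes 2
  Position 16 '(': depth becomes 3
  Position 17 ')': depth becomes 2
  Position 18 ')': depth becomes 1
  Position 19 ')': depth becomes 0
Maximum depth reached: 4

4


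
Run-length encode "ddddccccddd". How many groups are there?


Input: ddddccccddd
Scanning for consecutive runs:
  Group 1: 'd' x 4 (positions 0-3)
  Group 2: 'c' x 4 (positions 4-7)
  Group 3: 'd' x 3 (positions 8-10)
Total groups: 3

3


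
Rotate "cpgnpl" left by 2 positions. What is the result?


Input: "cpgnpl", rotate left by 2
First 2 characters: "cp"
Remaining characters: "gnpl"
Concatenate remaining + first: "gnpl" + "cp" = "gnplcp"

gnplcp


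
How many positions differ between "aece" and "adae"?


Comparing "aece" and "adae" position by position:
  Position 0: 'a' vs 'a' => same
  Position 1: 'e' vs 'd' => DIFFER
  Position 2: 'c' vs 'a' => DIFFER
  Position 3: 'e' vs 'e' => same
Positions that differ: 2

2


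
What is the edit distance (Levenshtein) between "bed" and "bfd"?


Computing edit distance: "bed" -> "bfd"
DP table:
           b    f    d
      0    1    2    3
  b   1    0    1    2
  e   2    1    1    2
  d   3    2    2    1
Edit distance = dp[3][3] = 1

1


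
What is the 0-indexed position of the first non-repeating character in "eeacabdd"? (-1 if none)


Input: eeacabdd
Character frequencies:
  'a': 2
  'b': 1
  'c': 1
  'd': 2
  'e': 2
Scanning left to right for freq == 1:
  Position 0 ('e'): freq=2, skip
  Position 1 ('e'): freq=2, skip
  Position 2 ('a'): freq=2, skip
  Position 3 ('c'): unique! => answer = 3

3


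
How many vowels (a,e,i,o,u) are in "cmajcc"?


Input: cmajcc
Checking each character:
  'c' at position 0: consonant
  'm' at position 1: consonant
  'a' at position 2: vowel (running total: 1)
  'j' at position 3: consonant
  'c' at position 4: consonant
  'c' at position 5: consonant
Total vowels: 1

1


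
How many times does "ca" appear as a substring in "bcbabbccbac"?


Searching for "ca" in "bcbabbccbac"
Scanning each position:
  Position 0: "bc" => no
  Position 1: "cb" => no
  Position 2: "ba" => no
  Position 3: "ab" => no
  Position 4: "bb" => no
  Position 5: "bc" => no
  Position 6: "cc" => no
  Position 7: "cb" => no
  Position 8: "ba" => no
  Position 9: "ac" => no
Total occurrences: 0

0


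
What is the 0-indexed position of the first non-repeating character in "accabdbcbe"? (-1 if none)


Input: accabdbcbe
Character frequencies:
  'a': 2
  'b': 3
  'c': 3
  'd': 1
  'e': 1
Scanning left to right for freq == 1:
  Position 0 ('a'): freq=2, skip
  Position 1 ('c'): freq=3, skip
  Position 2 ('c'): freq=3, skip
  Position 3 ('a'): freq=2, skip
  Position 4 ('b'): freq=3, skip
  Position 5 ('d'): unique! => answer = 5

5


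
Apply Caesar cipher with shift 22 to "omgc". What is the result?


Caesar cipher: shift "omgc" by 22
  'o' (pos 14) + 22 = pos 10 = 'k'
  'm' (pos 12) + 22 = pos 8 = 'i'
  'g' (pos 6) + 22 = pos 2 = 'c'
  'c' (pos 2) + 22 = pos 24 = 'y'
Result: kicy

kicy


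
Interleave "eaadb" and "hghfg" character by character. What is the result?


Interleaving "eaadb" and "hghfg":
  Position 0: 'e' from first, 'h' from second => "eh"
  Position 1: 'a' from first, 'g' from second => "ag"
  Position 2: 'a' from first, 'h' from second => "ah"
  Position 3: 'd' from first, 'f' from second => "df"
  Position 4: 'b' from first, 'g' from second => "bg"
Result: ehagahdfbg

ehagahdfbg


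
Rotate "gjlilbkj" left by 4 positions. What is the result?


Input: "gjlilbkj", rotate left by 4
First 4 characters: "gjli"
Remaining characters: "lbkj"
Concatenate remaining + first: "lbkj" + "gjli" = "lbkjgjli"

lbkjgjli


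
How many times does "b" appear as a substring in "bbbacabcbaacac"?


Searching for "b" in "bbbacabcbaacac"
Scanning each position:
  Position 0: "b" => MATCH
  Position 1: "b" => MATCH
  Position 2: "b" => MATCH
  Position 3: "a" => no
  Position 4: "c" => no
  Position 5: "a" => no
  Position 6: "b" => MATCH
  Position 7: "c" => no
  Position 8: "b" => MATCH
  Position 9: "a" => no
  Position 10: "a" => no
  Position 11: "c" => no
  Position 12: "a" => no
  Position 13: "c" => no
Total occurrences: 5

5


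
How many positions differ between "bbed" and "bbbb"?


Comparing "bbed" and "bbbb" position by position:
  Position 0: 'b' vs 'b' => same
  Position 1: 'b' vs 'b' => same
  Position 2: 'e' vs 'b' => DIFFER
  Position 3: 'd' vs 'b' => DIFFER
Positions that differ: 2

2


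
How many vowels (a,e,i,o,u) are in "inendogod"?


Input: inendogod
Checking each character:
  'i' at position 0: vowel (running total: 1)
  'n' at position 1: consonant
  'e' at position 2: vowel (running total: 2)
  'n' at position 3: consonant
  'd' at position 4: consonant
  'o' at position 5: vowel (running total: 3)
  'g' at position 6: consonant
  'o' at position 7: vowel (running total: 4)
  'd' at position 8: consonant
Total vowels: 4

4


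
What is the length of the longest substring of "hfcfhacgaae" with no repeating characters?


Input: "hfcfhacgaae"
Sliding window (track last position of each char):
  Position 0 ('h'): window [0,0] length 1 -- new best
  Position 1 ('f'): window [0,1] length 2 -- new best
  Position 2 ('c'): window [0,2] length 3 -- new best
  Position 3 ('f'): repeat (last at 1), move window start to 2
  Position 3 ('f'): window [2,3] length 2
  Position 4 ('h'): window [2,4] length 3
  Position 5 ('a'): window [2,5] length 4 -- new best
  Position 6 ('c'): repeat (last at 2), move window start to 3
  Position 6 ('c'): window [3,6] length 4
  Position 7 ('g'): window [3,7] length 5 -- new best
  Position 8 ('a'): repeat (last at 5), move window start to 6
  Position 8 ('a'): window [6,8] length 3
  Position 9 ('a'): repeat (last at 8), move window start to 9
  Position 9 ('a'): window [9,9] length 1
  Position 10 ('e'): window [9,10] length 2
Longest substring with no repeats: "fhacg" with length 5

5


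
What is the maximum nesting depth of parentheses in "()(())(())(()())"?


Input: "()(())(())(()())"
Tracking depth:
  Position 0 '(': depth becomes 1
  Position 1 ')': depth becomes 0
  Position 2 '(': depth becomes 1
  Position 3 '(': depth becomes 2
  Position 4 ')': depth becomes 1
  Position 5 ')': depth becomes 0
  Position 6 '(': depth becomes 1
  Position 7 '(': depth becomes 2
  Position 8 ')': depth becomes 1
  Position 9 ')': depth becomes 0
  Position 10 '(': depth becomes 1
  Position 11 '(': depth becomes 2
  Position 12 ')': depth becomes 1
  Position 13 '(': depth becomes 2
  Position 14 ')': depth becomes 1
  Position 15 ')': depth becomes 0
Maximum depth reached: 2

2


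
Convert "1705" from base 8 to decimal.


Input: "1705" in base 8
Positional expansion:
  Digit '1' (value 1) x 8^3 = 512
  Digit '7' (value 7) x 8^2 = 448
  Digit '0' (value 0) x 8^1 = 0
  Digit '5' (value 5) x 8^0 = 5
Sum = 965

965


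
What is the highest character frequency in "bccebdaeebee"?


Input: bccebdaeebee
Character counts:
  'a': 1
  'b': 3
  'c': 2
  'd': 1
  'e': 5
Maximum frequency: 5

5


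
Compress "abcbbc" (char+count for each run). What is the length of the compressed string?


Input: abcbbc
Runs:
  'a' x 1 => "a1"
  'b' x 1 => "b1"
  'c' x 1 => "c1"
  'b' x 2 => "b2"
  'c' x 1 => "c1"
Compressed: "a1b1c1b2c1"
Compressed length: 10

10


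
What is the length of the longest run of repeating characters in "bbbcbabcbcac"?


Input: "bbbcbabcbcac"
Scanning for longest run:
  Position 1 ('b'): continues run of 'b', length=2
  Position 2 ('b'): continues run of 'b', length=3
  Position 3 ('c'): new char, reset run to 1
  Position 4 ('b'): new char, reset run to 1
  Position 5 ('a'): new char, reset run to 1
  Position 6 ('b'): new char, reset run to 1
  Position 7 ('c'): new char, reset run to 1
  Position 8 ('b'): new char, reset run to 1
  Position 9 ('c'): new char, reset run to 1
  Position 10 ('a'): new char, reset run to 1
  Position 11 ('c'): new char, reset run to 1
Longest run: 'b' with length 3

3


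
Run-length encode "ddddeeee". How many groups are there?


Input: ddddeeee
Scanning for consecutive runs:
  Group 1: 'd' x 4 (positions 0-3)
  Group 2: 'e' x 4 (positions 4-7)
Total groups: 2

2


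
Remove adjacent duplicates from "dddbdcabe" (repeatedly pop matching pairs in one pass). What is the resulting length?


Input: dddbdcabe
Stack-based adjacent duplicate removal:
  Read 'd': push. Stack: d
  Read 'd': matches stack top 'd' => pop. Stack: (empty)
  Read 'd': push. Stack: d
  Read 'b': push. Stack: db
  Read 'd': push. Stack: dbd
  Read 'c': push. Stack: dbdc
  Read 'a': push. Stack: dbdca
  Read 'b': push. Stack: dbdcab
  Read 'e': push. Stack: dbdcabe
Final stack: "dbdcabe" (length 7)

7


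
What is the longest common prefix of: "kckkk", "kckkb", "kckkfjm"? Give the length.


Words: kckkk, kckkb, kckkfjm
  Position 0: all 'k' => match
  Position 1: all 'c' => match
  Position 2: all 'k' => match
  Position 3: all 'k' => match
  Position 4: ('k', 'b', 'f') => mismatch, stop
LCP = "kckk" (length 4)

4


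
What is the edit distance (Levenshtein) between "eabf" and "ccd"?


Computing edit distance: "eabf" -> "ccd"
DP table:
           c    c    d
      0    1    2    3
  e   1    1    2    3
  a   2    2    2    3
  b   3    3    3    3
  f   4    4    4    4
Edit distance = dp[4][3] = 4

4


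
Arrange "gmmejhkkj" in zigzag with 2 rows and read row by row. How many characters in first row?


Zigzag "gmmejhkkj" into 2 rows:
Placing characters:
  'g' => row 0
  'm' => row 1
  'm' => row 0
  'e' => row 1
  'j' => row 0
  'h' => row 1
  'k' => row 0
  'k' => row 1
  'j' => row 0
Rows:
  Row 0: "gmjkj"
  Row 1: "mehk"
First row length: 5

5


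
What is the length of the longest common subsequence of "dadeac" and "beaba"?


LCS of "dadeac" and "beaba"
DP table:
           b    e    a    b    a
      0    0    0    0    0    0
  d   0    0    0    0    0    0
  a   0    0    0    1    1    1
  d   0    0    0    1    1    1
  e   0    0    1    1    1    1
  a   0    0    1    2    2    2
  c   0    0    1    2    2    2
LCS length = dp[6][5] = 2

2
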